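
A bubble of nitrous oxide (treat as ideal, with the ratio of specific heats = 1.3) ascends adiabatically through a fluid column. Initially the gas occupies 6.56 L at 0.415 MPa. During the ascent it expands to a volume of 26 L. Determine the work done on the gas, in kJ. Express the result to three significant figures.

W ≈ -3.07 kJ

P₂ = P₁(V₁/V₂)^γ = 0.415×(6.56/26)^(1.3) = 0.06927 MPa.
For a reversible adiabat, W_by_gas = (P₁V₁ − P₂V₂)/(γ−1).
W_by = (415000×0.00656 − 69270×0.026) / (0.3) = 3071 J.
W_on_gas = −W_by = -3071 J.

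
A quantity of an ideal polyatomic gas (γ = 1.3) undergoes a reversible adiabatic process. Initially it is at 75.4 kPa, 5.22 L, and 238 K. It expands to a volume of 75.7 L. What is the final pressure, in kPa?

P₂ ≈ 2.33 kPa

Adiabatic: P₁V₁^γ = P₂V₂^γ ⇒ P₂ = P₁ (V₁/V₂)^γ.
P₂ = 75.4 × (5.22/75.7)^(1.3) = 2.331 kPa.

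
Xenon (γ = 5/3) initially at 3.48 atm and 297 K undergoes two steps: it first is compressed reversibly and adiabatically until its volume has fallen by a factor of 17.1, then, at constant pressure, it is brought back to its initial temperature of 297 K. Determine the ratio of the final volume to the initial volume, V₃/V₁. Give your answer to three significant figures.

V₃/V₁ ≈ 0.00881

Adiabatic step: V₂/V₁ = 0.05848; T₂ = T₁·17.1^(2/3) = 1971 K.
Isobaric step: V₃/V₂ = T₃/T₂ = 297/1971.
V₃/V₁ = (V₂/V₁)(V₃/V₂) = 0.05848 × (297/1971) = 0.008811.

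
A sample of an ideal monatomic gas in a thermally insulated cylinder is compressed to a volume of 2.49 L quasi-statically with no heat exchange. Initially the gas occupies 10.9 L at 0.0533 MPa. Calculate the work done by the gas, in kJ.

γ = 5/3 for a monatomic ideal gas.
P₂ = P₁(V₁/V₂)^γ = 0.0533×(10.9/2.49)^(5/3) = 0.6244 MPa.
For a reversible adiabat, W_by_gas = (P₁V₁ − P₂V₂)/(γ−1).
W_by = (53300×0.0109 − 624400×0.00249) / (2/3) = -1461 J.

W ≈ -1.46 kJ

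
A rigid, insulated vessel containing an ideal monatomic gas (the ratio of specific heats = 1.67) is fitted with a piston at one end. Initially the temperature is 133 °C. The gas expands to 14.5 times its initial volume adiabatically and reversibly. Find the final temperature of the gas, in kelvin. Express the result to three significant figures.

T₂ ≈ 67.7 K

For a reversible adiabat TV^(γ−1) is constant, so T₂ = T₁ (V₁/V₂)^(γ−1).
T₁ = 133 °C = 406.1 K.
T₂ = 406.1 × (1/14.5)^(0.67) = 67.7 K.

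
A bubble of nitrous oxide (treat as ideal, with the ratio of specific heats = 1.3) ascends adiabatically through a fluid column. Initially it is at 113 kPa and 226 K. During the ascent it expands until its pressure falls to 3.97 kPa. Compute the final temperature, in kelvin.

Along an adiabat T P^((1−γ)/γ) is constant, so T₂ = T₁ (P₂/P₁)^((γ−1)/γ).
T₂ = 226 × (3.97/113)^(0.231) = 104.4 K.

T₂ ≈ 104 K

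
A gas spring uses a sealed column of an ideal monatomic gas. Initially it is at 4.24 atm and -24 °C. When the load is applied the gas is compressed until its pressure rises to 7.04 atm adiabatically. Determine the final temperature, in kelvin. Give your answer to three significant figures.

T₂ ≈ 305 K

Adiabatic: T₂/T₁ = (P₂/P₁)^((γ−1)/γ).
For a monatomic ideal gas γ = 5/3, so (γ−1)/γ = 2/5.
T₁ = -24 °C = 249.1 K.
T₂ = 249.1 × (7.04/4.24)^(2/5) = 305.2 K.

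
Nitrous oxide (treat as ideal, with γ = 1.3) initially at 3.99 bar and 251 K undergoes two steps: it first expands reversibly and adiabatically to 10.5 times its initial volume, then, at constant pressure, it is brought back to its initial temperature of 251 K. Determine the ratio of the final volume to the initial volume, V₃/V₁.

Adiabatic step: V₂/V₁ = 10.5; T₂ = T₁·(1/10.5)^(0.3) = 124 K.
Isobaric step: V₃/V₂ = T₃/T₂ = 251/124.
V₃/V₁ = (V₂/V₁)(V₃/V₂) = 10.5 × (251/124) = 21.26.

V₃/V₁ ≈ 21.3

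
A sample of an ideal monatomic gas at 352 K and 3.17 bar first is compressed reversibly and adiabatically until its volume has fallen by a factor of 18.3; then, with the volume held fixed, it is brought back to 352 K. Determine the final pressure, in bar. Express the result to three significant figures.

For a monatomic ideal gas γ = 5/3.
Adiabatic step (PV^γ = const): P₂ = 3.17×18.3^(5/3) = 402.9 bar; T₂ = 352×18.3^(2/3) = 2444 K.
Isochoric: P₃ = P₂(T₃/T₂) = 402.9 × (352/2444) = 58.01 bar.

P₃ ≈ 58.0 bar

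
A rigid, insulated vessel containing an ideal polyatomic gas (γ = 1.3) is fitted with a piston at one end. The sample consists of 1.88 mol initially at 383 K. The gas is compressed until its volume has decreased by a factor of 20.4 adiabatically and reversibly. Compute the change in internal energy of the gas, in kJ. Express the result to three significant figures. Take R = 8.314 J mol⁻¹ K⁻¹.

For a reversible adiabat TV^(γ−1) is constant, so T₂ = T₁ (V₁/V₂)^(γ−1).
T₂ = 383 × 20.4^(0.3) = 946.4 K.
Q = 0, so ΔU = W_on_gas = nCᵥΔT with Cᵥ = R/(γ−1) = 27.71 J/(mol·K).
ΔU = 1.88 × 27.71 × (946.4 − 383) = 29360 J.

ΔU ≈ 29.4 kJ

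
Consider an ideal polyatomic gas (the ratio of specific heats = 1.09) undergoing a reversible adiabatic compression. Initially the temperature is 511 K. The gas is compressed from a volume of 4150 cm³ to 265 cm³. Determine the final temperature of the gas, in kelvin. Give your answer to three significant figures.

T₂ ≈ 655 K

For a reversible adiabat TV^(γ−1) is constant, so T₂ = T₁ (V₁/V₂)^(γ−1).
T₂ = 511 × (4150/265)^(0.09) = 654.6 K.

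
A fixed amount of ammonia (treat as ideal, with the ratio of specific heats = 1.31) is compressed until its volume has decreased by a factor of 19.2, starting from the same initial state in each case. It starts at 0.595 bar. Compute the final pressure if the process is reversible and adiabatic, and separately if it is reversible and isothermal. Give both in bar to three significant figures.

adiabatic: 28.6 bar; isothermal: 11.4 bar

Isothermal: P₂ = P₁(V₁/V₂) = 0.595×19.2 = 11.42 bar.
Adiabatic: P₂ = P₁(V₁/V₂)^γ = 0.595×19.2^(1.31) = 28.55 bar.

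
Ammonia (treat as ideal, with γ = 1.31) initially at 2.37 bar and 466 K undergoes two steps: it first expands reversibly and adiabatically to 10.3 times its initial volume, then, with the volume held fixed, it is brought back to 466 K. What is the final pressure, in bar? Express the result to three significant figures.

Adiabatic step (PV^γ = const): P₂ = 2.37×(1/10.3)^(1.31) = 0.1117 bar; T₂ = 466×(1/10.3)^(0.31) = 226.2 K.
Isochoric: P₃ = P₂(T₃/T₂) = 0.1117 × (466/226.2) = 0.2301 bar.

P₃ ≈ 0.230 bar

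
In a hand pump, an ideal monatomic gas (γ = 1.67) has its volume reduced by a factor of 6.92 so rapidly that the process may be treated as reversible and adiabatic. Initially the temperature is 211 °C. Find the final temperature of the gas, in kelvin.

T₂ ≈ 1770 K

Adiabatic: T₁V₁^(γ−1) = T₂V₂^(γ−1) ⇒ T₂ = T₁ (V₁/V₂)^(γ−1).
T₁ = 211 °C = 484.1 K.
T₂ = 484.1 × 6.92^(0.67) = 1770 K.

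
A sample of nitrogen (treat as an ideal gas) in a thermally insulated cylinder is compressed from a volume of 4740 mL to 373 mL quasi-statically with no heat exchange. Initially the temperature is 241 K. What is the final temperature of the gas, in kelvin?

T₂ ≈ 666 K

For a reversible adiabat TV^(γ−1) is constant, so T₂ = T₁ (V₁/V₂)^(γ−1).
For a diatomic ideal gas γ = 7/5, so γ−1 = 2/5.
T₂ = 241 × (4740/373)^(2/5) = 666.3 K.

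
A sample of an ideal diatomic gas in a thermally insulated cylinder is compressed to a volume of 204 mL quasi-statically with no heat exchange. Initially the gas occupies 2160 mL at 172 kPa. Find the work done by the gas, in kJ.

W ≈ -1.46 kJ

γ = 7/5 for a diatomic ideal gas.
P₂ = P₁(V₁/V₂)^γ = 172×(2160/204)^(7/5) = 4680 kPa.
For a reversible adiabat, W_by_gas = (P₁V₁ − P₂V₂)/(γ−1).
W_by = (172000×0.00216 − 4.68×10^6×0.000204) / (2/5) = -1458 J.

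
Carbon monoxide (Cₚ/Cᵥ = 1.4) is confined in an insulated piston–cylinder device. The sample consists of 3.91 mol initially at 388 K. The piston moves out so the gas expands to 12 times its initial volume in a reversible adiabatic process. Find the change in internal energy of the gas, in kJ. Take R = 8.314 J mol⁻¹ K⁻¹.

For a reversible adiabat TV^(γ−1) is constant, so T₂ = T₁ (V₁/V₂)^(γ−1).
T₂ = 388 × (1/12)^(0.4) = 143.6 K.
Q = 0, so ΔU = W_on_gas = nCᵥΔT with Cᵥ = R/(γ−1) = 20.79 J/(mol·K).
ΔU = 3.91 × 20.79 × (143.6 − 388) = -19860 J.

ΔU ≈ -19.9 kJ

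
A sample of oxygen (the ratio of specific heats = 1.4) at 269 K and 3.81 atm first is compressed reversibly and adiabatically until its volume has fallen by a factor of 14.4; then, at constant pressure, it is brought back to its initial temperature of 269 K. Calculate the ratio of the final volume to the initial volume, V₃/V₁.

V₃/V₁ ≈ 0.0239

Adiabatic step: V₂/V₁ = 0.06944; T₂ = T₁·14.4^(0.4) = 781.8 K.
Isobaric step: V₃/V₂ = T₃/T₂ = 269/781.8.
V₃/V₁ = (V₂/V₁)(V₃/V₂) = 0.06944 × (269/781.8) = 0.02389.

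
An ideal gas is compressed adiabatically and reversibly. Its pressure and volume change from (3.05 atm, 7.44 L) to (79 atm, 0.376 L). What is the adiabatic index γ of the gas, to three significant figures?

PV^γ = const ⇒ γ = ln(P₂/P₁) / ln(V₁/V₂).
γ = ln(79/3.05) / ln(7.44/0.376) = 1.09.

γ ≈ 1.09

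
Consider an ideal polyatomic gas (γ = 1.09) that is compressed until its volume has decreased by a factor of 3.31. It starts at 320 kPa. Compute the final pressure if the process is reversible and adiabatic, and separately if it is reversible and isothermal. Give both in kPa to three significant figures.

adiabatic: 1180 kPa; isothermal: 1060 kPa

Isothermal: P₂ = P₁(V₁/V₂) = 320×3.31 = 1059 kPa.
Adiabatic: P₂ = P₁(V₁/V₂)^γ = 320×3.31^(1.09) = 1180 kPa.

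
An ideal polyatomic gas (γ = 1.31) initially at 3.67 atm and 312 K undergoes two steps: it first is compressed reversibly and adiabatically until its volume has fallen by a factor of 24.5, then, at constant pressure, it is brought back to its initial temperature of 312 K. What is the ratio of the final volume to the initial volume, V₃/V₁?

Adiabatic step: V₂/V₁ = 0.04082; T₂ = T₁·24.5^(0.31) = 841 K.
Isobaric step: V₃/V₂ = T₃/T₂ = 312/841.
V₃/V₁ = (V₂/V₁)(V₃/V₂) = 0.04082 × (312/841) = 0.01514.

V₃/V₁ ≈ 0.0151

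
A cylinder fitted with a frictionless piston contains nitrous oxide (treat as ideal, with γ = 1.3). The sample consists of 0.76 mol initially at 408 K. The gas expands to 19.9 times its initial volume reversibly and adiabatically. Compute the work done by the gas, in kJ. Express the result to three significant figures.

W ≈ 5.09 kJ

For a reversible adiabat TV^(γ−1) is constant, so T₂ = T₁ (V₁/V₂)^(γ−1).
T₂ = 408 × (1/19.9)^(0.3) = 166.3 K.
Q = 0, so ΔU = W_on_gas = nCᵥΔT with Cᵥ = R/(γ−1) = 27.71 J/(mol·K).
ΔU = 0.76 × 27.71 × (166.3 − 408) = -5090 J.
Work done by the gas = −ΔU = 5090 J.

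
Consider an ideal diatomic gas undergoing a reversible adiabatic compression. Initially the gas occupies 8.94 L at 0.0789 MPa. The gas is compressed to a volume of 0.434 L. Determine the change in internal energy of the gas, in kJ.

ΔU ≈ 4.15 kJ

γ = 7/5 for a diatomic ideal gas.
P₂ = P₁(V₁/V₂)^γ = 0.0789×(8.94/0.434)^(7/5) = 5.451 MPa.
For a reversible adiabat, W_by_gas = (P₁V₁ − P₂V₂)/(γ−1).
W_by = (78900×0.00894 − 5.451×10^6×0.000434) / (2/5) = -4151 J.
Q = 0 ⇒ ΔU = −W_by = 4151 J.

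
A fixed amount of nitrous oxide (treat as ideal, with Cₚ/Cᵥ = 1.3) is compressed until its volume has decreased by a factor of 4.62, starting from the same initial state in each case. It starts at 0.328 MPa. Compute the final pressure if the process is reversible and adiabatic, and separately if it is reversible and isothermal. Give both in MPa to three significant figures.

Isothermal: P₂ = P₁(V₁/V₂) = 0.328×4.62 = 1.515 MPa.
Adiabatic: P₂ = P₁(V₁/V₂)^γ = 0.328×4.62^(1.3) = 2.398 MPa.

adiabatic: 2.40 MPa; isothermal: 1.52 MPa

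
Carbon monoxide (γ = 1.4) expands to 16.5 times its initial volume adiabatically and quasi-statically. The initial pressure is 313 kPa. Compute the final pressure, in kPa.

Since PV^γ is constant along a reversible adiabat, P₂ = P₁ (V₁/V₂)^γ.
P₂ = 313 × (1/16.5)^(1.4) = 6.181 kPa.

P₂ ≈ 6.18 kPa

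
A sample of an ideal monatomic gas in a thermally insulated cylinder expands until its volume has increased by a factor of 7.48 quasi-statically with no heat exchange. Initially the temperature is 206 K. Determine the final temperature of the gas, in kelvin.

T₂ ≈ 53.9 K

Adiabatic: T₁V₁^(γ−1) = T₂V₂^(γ−1) ⇒ T₂ = T₁ (V₁/V₂)^(γ−1).
For a monatomic ideal gas γ = 5/3, so γ−1 = 2/3.
T₂ = 206 × (1/7.48)^(2/3) = 53.86 K.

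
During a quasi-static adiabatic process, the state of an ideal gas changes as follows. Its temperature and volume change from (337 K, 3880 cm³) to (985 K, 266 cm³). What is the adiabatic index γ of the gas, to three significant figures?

TV^(γ−1) = const ⇒ γ − 1 = ln(T₂/T₁) / ln(V₁/V₂).
γ = 1 + ln(985/337) / ln(3880/266) = 1.4.

γ ≈ 1.40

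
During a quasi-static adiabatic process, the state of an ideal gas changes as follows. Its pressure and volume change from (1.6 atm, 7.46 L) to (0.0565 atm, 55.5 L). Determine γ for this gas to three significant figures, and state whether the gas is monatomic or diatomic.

γ ≈ 1.67; monatomic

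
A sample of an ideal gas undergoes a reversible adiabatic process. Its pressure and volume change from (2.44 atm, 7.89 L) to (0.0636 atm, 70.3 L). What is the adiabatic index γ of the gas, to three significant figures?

PV^γ = const ⇒ γ = ln(P₂/P₁) / ln(V₁/V₂).
γ = ln(0.0636/2.44) / ln(7.89/70.3) = 1.668.

γ ≈ 1.67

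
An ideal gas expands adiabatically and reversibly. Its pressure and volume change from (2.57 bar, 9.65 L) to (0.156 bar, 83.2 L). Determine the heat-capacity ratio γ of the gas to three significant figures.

γ ≈ 1.30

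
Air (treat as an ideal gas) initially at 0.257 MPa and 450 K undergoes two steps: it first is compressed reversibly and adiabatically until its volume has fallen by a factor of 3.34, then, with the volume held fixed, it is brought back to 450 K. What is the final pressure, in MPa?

For a diatomic ideal gas γ = 7/5.
Adiabatic step (PV^γ = const): P₂ = 0.257×3.34^(7/5) = 1.391 MPa; T₂ = 450×3.34^(2/5) = 729 K.
Isochoric: P₃ = P₂(T₃/T₂) = 1.391 × (450/729) = 0.8584 MPa.

P₃ ≈ 0.858 MPa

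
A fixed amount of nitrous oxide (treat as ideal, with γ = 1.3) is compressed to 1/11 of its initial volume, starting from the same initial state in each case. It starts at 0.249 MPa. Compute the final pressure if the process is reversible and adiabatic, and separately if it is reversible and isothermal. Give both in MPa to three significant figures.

Isothermal: P₂ = P₁(V₁/V₂) = 0.249×11 = 2.739 MPa.
Adiabatic: P₂ = P₁(V₁/V₂)^γ = 0.249×11^(1.3) = 5.624 MPa.

adiabatic: 5.62 MPa; isothermal: 2.74 MPa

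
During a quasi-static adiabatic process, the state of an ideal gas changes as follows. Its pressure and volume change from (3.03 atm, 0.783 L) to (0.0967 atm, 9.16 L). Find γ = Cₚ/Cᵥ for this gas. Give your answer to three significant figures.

PV^γ = const ⇒ γ = ln(P₂/P₁) / ln(V₁/V₂).
γ = ln(0.0967/3.03) / ln(0.783/9.16) = 1.401.

γ ≈ 1.40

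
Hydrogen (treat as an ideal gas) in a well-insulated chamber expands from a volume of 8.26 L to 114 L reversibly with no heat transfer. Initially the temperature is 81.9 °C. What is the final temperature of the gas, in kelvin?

T₂ ≈ 124 K

For a reversible adiabat TV^(γ−1) is constant, so T₂ = T₁ (V₁/V₂)^(γ−1).
For a diatomic ideal gas γ = 7/5, so γ−1 = 2/5.
T₁ = 81.9 °C = 355 K.
T₂ = 355 × (8.26/114)^(2/5) = 124.3 K.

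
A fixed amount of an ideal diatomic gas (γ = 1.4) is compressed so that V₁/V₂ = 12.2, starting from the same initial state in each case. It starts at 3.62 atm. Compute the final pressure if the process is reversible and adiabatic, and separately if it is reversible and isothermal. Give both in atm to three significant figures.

Isothermal: P₂ = P₁(V₁/V₂) = 3.62×12.2 = 44.16 atm.
Adiabatic: P₂ = P₁(V₁/V₂)^γ = 3.62×12.2^(1.4) = 120.1 atm.

adiabatic: 120 atm; isothermal: 44.2 atm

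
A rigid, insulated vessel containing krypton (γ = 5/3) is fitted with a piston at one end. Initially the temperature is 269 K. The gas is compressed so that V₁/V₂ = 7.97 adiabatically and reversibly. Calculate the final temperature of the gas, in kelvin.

T₂ ≈ 1070 K

Adiabatic: T₁V₁^(γ−1) = T₂V₂^(γ−1) ⇒ T₂ = T₁ (V₁/V₂)^(γ−1).
T₂ = 269 × 7.97^(2/3) = 1073 K.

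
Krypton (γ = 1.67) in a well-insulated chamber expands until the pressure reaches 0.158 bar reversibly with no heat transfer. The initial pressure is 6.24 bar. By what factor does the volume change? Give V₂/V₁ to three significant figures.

V₂/V₁ ≈ 9.04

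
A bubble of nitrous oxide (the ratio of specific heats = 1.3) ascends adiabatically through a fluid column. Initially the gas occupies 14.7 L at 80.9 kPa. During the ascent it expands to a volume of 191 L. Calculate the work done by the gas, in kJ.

P₂ = P₁(V₁/V₂)^γ = 80.9×(14.7/191)^(1.3) = 2.885 kPa.
For a reversible adiabat, W_by_gas = (P₁V₁ − P₂V₂)/(γ−1).
W_by = (80900×0.0147 − 2885×0.191) / (0.3) = 2127 J.

W ≈ 2.13 kJ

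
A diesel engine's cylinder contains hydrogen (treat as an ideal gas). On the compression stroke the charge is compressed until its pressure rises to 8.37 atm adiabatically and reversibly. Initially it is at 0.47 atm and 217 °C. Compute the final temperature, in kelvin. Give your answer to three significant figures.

T₂ ≈ 1120 K

Along an adiabat T P^((1−γ)/γ) is constant, so T₂ = T₁ (P₂/P₁)^((γ−1)/γ).
For a diatomic ideal gas γ = 7/5, so (γ−1)/γ = 2/7.
T₁ = 217 °C = 490.1 K.
T₂ = 490.1 × (8.37/0.47)^(2/7) = 1116 K.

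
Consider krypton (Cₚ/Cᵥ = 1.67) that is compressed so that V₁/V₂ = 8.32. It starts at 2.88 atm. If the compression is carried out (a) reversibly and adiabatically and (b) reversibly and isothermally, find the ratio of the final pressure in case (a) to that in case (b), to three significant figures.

P_adiabatic / P_isothermal ≈ 4.14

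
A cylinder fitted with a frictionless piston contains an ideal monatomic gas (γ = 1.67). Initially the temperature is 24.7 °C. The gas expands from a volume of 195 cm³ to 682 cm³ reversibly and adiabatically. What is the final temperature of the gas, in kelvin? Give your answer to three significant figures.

Adiabatic: T₁V₁^(γ−1) = T₂V₂^(γ−1) ⇒ T₂ = T₁ (V₁/V₂)^(γ−1).
T₁ = 24.7 °C = 297.8 K.
T₂ = 297.8 × (195/682)^(0.67) = 128.7 K.

T₂ ≈ 129 K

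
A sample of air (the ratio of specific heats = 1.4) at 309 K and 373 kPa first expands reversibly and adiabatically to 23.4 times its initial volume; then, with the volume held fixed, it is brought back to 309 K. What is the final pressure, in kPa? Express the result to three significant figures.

Adiabatic step (PV^γ = const): P₂ = 373×(1/23.4)^(1.4) = 4.517 kPa; T₂ = 309×(1/23.4)^(0.4) = 87.55 K.
Isochoric: P₃ = P₂(T₃/T₂) = 4.517 × (309/87.55) = 15.94 kPa.

P₃ ≈ 15.9 kPa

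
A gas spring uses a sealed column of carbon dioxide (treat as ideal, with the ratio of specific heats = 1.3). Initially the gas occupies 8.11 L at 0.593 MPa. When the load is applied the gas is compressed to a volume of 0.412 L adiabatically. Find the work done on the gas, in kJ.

W ≈ 23.2 kJ

P₂ = P₁(V₁/V₂)^γ = 0.593×(8.11/0.412)^(1.3) = 28.54 MPa.
For a reversible adiabat, W_by_gas = (P₁V₁ − P₂V₂)/(γ−1).
W_by = (593000×0.00811 − 2.854×10^7×0.000412) / (0.3) = -23160 J.
W_on_gas = −W_by = 23160 J.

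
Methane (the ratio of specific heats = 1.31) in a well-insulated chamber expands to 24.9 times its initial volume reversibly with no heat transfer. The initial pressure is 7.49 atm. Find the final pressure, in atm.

Adiabatic: P₁V₁^γ = P₂V₂^γ ⇒ P₂ = P₁ (V₁/V₂)^γ.
P₂ = 7.49 × (1/24.9)^(1.31) = 0.111 atm.

P₂ ≈ 0.111 atm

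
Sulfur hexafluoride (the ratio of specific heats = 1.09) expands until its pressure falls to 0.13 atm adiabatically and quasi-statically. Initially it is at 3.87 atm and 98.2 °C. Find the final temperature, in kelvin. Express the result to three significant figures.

Along an adiabat T P^((1−γ)/γ) is constant, so T₂ = T₁ (P₂/P₁)^((γ−1)/γ).
T₁ = 98.2 °C = 371.3 K.
T₂ = 371.3 × (0.13/3.87)^(0.0826) = 280.6 K.

T₂ ≈ 281 K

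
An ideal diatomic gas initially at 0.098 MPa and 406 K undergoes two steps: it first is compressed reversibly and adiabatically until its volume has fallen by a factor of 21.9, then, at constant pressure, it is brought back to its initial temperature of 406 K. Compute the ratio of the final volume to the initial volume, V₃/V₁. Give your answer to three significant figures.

For a diatomic ideal gas γ = 7/5.
Adiabatic step: V₂/V₁ = 0.04566; T₂ = T₁·21.9^(2/5) = 1395 K.
Isobaric step: V₃/V₂ = T₃/T₂ = 406/1395.
V₃/V₁ = (V₂/V₁)(V₃/V₂) = 0.04566 × (406/1395) = 0.01329.

V₃/V₁ ≈ 0.0133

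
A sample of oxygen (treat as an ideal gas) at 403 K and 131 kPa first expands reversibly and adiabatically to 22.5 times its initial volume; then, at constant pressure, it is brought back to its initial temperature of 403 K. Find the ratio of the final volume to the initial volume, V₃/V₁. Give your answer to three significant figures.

For a diatomic ideal gas γ = 7/5.
Adiabatic step: V₂/V₁ = 22.5; T₂ = T₁·(1/22.5)^(2/5) = 116 K.
Isobaric step: V₃/V₂ = T₃/T₂ = 403/116.
V₃/V₁ = (V₂/V₁)(V₃/V₂) = 22.5 × (403/116) = 78.17.

V₃/V₁ ≈ 78.2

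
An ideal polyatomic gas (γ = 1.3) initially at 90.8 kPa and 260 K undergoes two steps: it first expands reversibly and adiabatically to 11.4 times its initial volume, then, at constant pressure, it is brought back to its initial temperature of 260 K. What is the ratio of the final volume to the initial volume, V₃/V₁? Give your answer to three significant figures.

Adiabatic step: V₂/V₁ = 11.4; T₂ = T₁·(1/11.4)^(0.3) = 125.3 K.
Isobaric step: V₃/V₂ = T₃/T₂ = 260/125.3.
V₃/V₁ = (V₂/V₁)(V₃/V₂) = 11.4 × (260/125.3) = 23.66.

V₃/V₁ ≈ 23.7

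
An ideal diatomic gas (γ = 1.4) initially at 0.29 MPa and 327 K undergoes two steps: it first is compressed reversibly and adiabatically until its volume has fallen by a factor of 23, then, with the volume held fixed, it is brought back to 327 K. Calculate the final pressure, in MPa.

Adiabatic step (PV^γ = const): P₂ = 0.29×23^(1.4) = 23.38 MPa; T₂ = 327×23^(0.4) = 1146 K.
Isochoric: P₃ = P₂(T₃/T₂) = 23.38 × (327/1146) = 6.67 MPa.

P₃ ≈ 6.67 MPa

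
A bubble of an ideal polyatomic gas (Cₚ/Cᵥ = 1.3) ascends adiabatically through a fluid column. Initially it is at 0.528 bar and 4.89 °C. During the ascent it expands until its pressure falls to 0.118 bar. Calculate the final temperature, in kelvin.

T₂ ≈ 197 K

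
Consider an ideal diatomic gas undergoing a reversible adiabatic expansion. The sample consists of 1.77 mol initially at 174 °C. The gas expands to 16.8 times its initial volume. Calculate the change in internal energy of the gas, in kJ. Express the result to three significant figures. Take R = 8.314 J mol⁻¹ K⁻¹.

ΔU ≈ -11.1 kJ

Adiabatic: T₁V₁^(γ−1) = T₂V₂^(γ−1) ⇒ T₂ = T₁ (V₁/V₂)^(γ−1).
γ = 7/5 for a diatomic ideal gas, so γ−1 = 2/5.
T₁ = 174 °C = 447.1 K.
T₂ = 447.1 × (1/16.8)^(2/5) = 144.7 K.
Q = 0, so ΔU = W_on_gas = nCᵥΔT with Cᵥ = R/(γ−1) = 20.79 J/(mol·K).
ΔU = 1.77 × 20.79 × (144.7 − 447.1) = -11130 J.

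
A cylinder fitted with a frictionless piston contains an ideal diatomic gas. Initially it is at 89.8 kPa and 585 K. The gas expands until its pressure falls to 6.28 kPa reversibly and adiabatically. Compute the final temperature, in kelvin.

T₂ ≈ 274 K

Along an adiabat T P^((1−γ)/γ) is constant, so T₂ = T₁ (P₂/P₁)^((γ−1)/γ).
For a diatomic ideal gas γ = 7/5, so (γ−1)/γ = 2/7.
T₂ = 585 × (6.28/89.8)^(2/7) = 273.6 K.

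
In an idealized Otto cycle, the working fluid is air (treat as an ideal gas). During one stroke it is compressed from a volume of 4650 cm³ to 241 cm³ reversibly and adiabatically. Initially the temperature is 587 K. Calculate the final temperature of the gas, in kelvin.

For a reversible adiabat TV^(γ−1) is constant, so T₂ = T₁ (V₁/V₂)^(γ−1).
For a diatomic ideal gas γ = 7/5, so γ−1 = 2/5.
T₂ = 587 × (4650/241)^(2/5) = 1918 K.

T₂ ≈ 1920 K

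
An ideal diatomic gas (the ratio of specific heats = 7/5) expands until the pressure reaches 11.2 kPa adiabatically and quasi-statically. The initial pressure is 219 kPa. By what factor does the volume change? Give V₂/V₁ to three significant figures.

V₂/V₁ ≈ 8.36

From PV^γ = const, V₂/V₁ = (P₁/P₂)^(1/γ).
V₂/V₁ = (219/11.2)^(5/7) = 8.362.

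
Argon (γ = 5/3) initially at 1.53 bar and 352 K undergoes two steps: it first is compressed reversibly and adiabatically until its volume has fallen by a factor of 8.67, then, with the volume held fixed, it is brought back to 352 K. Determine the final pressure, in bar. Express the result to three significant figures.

P₃ ≈ 13.3 bar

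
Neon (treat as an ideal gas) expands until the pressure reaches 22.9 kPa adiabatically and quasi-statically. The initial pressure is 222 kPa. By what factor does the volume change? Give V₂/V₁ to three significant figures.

V₂/V₁ ≈ 3.91

From PV^γ = const, V₂/V₁ = (P₁/P₂)^(1/γ).
For a monatomic ideal gas γ = 5/3.
V₂/V₁ = (222/22.9)^(3/5) = 3.908.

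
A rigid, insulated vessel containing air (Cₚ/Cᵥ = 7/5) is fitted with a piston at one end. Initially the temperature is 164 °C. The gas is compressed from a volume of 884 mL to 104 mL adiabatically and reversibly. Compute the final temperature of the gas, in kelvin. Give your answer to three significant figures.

Adiabatic: T₁V₁^(γ−1) = T₂V₂^(γ−1) ⇒ T₂ = T₁ (V₁/V₂)^(γ−1).
T₁ = 164 °C = 437.1 K.
T₂ = 437.1 × (884/104)^(2/5) = 1029 K.

T₂ ≈ 1030 K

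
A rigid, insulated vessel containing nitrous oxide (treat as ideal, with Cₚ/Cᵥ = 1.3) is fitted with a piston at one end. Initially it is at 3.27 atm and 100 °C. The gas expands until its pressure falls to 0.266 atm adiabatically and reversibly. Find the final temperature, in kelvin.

T₂ ≈ 209 K

Adiabatic: T₂/T₁ = (P₂/P₁)^((γ−1)/γ).
T₁ = 100 °C = 373.1 K.
T₂ = 373.1 × (0.266/3.27)^(0.231) = 209.1 K.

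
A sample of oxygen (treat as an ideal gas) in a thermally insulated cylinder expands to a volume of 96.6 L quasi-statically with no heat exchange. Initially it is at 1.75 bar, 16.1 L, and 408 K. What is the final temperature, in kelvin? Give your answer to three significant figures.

T₂ ≈ 199 K

Adiabatic: T₁V₁^(γ−1) = T₂V₂^(γ−1) ⇒ T₂ = T₁ (V₁/V₂)^(γ−1).
γ = 7/5 for a diatomic ideal gas.
T₂ = 408 × (16.1/96.6)^(2/5) = 199.3 K.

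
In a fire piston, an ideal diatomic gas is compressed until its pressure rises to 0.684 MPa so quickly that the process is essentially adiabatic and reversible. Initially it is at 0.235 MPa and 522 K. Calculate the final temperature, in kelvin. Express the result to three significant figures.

T₂ ≈ 708 K

Along an adiabat T P^((1−γ)/γ) is constant, so T₂ = T₁ (P₂/P₁)^((γ−1)/γ).
For a diatomic ideal gas γ = 7/5, so (γ−1)/γ = 2/7.
T₂ = 522 × (0.684/0.235)^(2/7) = 708.3 K.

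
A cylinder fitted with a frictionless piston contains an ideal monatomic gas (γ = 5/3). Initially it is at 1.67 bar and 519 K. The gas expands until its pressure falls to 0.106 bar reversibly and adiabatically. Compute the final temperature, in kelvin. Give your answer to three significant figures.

T₂ ≈ 172 K

Along an adiabat T P^((1−γ)/γ) is constant, so T₂ = T₁ (P₂/P₁)^((γ−1)/γ).
T₂ = 519 × (0.106/1.67)^(2/5) = 172.3 K.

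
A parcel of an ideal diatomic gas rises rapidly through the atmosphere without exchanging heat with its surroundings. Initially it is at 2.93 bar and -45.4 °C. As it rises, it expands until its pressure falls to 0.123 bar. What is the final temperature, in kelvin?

Adiabatic: T₂/T₁ = (P₂/P₁)^((γ−1)/γ).
For a diatomic ideal gas γ = 7/5, so (γ−1)/γ = 2/7.
T₁ = -45.4 °C = 227.7 K.
T₂ = 227.7 × (0.123/2.93)^(2/7) = 92.05 K.

T₂ ≈ 92.1 K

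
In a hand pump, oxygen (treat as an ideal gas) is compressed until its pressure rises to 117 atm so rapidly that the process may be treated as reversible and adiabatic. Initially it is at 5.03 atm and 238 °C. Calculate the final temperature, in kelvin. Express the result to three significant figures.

Along an adiabat T P^((1−γ)/γ) is constant, so T₂ = T₁ (P₂/P₁)^((γ−1)/γ).
For a diatomic ideal gas γ = 7/5, so (γ−1)/γ = 2/7.
T₁ = 238 °C = 511.1 K.
T₂ = 511.1 × (117/5.03)^(2/7) = 1256 K.

T₂ ≈ 1260 K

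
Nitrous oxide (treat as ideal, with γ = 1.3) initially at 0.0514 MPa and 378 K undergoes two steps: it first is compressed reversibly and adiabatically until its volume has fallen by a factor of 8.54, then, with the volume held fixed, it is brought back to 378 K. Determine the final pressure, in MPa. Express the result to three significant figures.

Adiabatic step (PV^γ = const): P₂ = 0.0514×8.54^(1.3) = 0.8353 MPa; T₂ = 378×8.54^(0.3) = 719.3 K.
Isochoric: P₃ = P₂(T₃/T₂) = 0.8353 × (378/719.3) = 0.439 MPa.

P₃ ≈ 0.439 MPa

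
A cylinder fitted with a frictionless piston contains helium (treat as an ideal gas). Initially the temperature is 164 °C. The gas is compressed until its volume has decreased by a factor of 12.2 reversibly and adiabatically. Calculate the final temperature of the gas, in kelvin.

T₂ ≈ 2320 K

For a reversible adiabat TV^(γ−1) is constant, so T₂ = T₁ (V₁/V₂)^(γ−1).
For a monatomic ideal gas γ = 5/3, so γ−1 = 2/3.
T₁ = 164 °C = 437.1 K.
T₂ = 437.1 × 12.2^(2/3) = 2317 K.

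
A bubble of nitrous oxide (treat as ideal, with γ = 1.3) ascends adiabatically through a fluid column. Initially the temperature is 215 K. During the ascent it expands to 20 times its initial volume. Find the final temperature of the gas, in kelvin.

T₂ ≈ 87.5 K

For a reversible adiabat TV^(γ−1) is constant, so T₂ = T₁ (V₁/V₂)^(γ−1).
T₂ = 215 × (1/20)^(0.3) = 87.52 K.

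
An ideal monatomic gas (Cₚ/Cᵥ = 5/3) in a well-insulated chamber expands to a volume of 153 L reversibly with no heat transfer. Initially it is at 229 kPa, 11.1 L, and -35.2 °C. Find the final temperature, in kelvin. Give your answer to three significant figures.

For a reversible adiabat TV^(γ−1) is constant, so T₂ = T₁ (V₁/V₂)^(γ−1).
T₁ = -35.2 °C = 237.9 K.
T₂ = 237.9 × (11.1/153)^(2/3) = 41.39 K.

T₂ ≈ 41.4 K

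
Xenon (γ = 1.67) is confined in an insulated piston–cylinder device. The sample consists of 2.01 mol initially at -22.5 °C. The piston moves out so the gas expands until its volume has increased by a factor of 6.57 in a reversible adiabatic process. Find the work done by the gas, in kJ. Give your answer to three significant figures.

W ≈ 4.48 kJ

For a reversible adiabat TV^(γ−1) is constant, so T₂ = T₁ (V₁/V₂)^(γ−1).
T₁ = -22.5 °C = 250.6 K.
T₂ = 250.6 × (1/6.57)^(0.67) = 71.01 K.
Q = 0, so ΔU = W_on_gas = nCᵥΔT with Cᵥ = R/(γ−1) = 12.41 J/(mol·K).
ΔU = 2.01 × 12.41 × (71.01 − 250.6) = -4481 J.
Work done by the gas = −ΔU = 4481 J.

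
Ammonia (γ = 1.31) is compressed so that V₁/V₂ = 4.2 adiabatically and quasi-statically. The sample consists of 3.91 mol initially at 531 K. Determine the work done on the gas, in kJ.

For a reversible adiabat TV^(γ−1) is constant, so T₂ = T₁ (V₁/V₂)^(γ−1).
T₂ = 531 × 4.2^(0.31) = 828.5 K.
Q = 0, so ΔU = W_on_gas = nCᵥΔT with Cᵥ = R/(γ−1) = 26.82 J/(mol·K).
ΔU = 3.91 × 26.82 × (828.5 − 531) = 31200 J.

W ≈ 31.2 kJ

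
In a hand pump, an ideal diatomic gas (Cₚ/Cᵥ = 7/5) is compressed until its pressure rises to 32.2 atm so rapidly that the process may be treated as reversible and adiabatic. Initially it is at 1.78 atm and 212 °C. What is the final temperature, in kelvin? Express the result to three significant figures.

Adiabatic: T₂/T₁ = (P₂/P₁)^((γ−1)/γ).
T₁ = 212 °C = 485.1 K.
T₂ = 485.1 × (32.2/1.78)^(2/7) = 1110 K.

T₂ ≈ 1110 K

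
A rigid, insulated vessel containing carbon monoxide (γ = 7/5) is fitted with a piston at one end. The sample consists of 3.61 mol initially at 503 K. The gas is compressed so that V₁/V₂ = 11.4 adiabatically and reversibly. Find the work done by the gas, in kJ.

W ≈ -62.2 kJ

For a reversible adiabat TV^(γ−1) is constant, so T₂ = T₁ (V₁/V₂)^(γ−1).
T₂ = 503 × 11.4^(2/5) = 1331 K.
Q = 0, so ΔU = W_on_gas = nCᵥΔT with Cᵥ = R/(γ−1) = 20.79 J/(mol·K).
ΔU = 3.61 × 20.79 × (1331 − 503) = 62160 J.
Work done by the gas = −ΔU = -62160 J.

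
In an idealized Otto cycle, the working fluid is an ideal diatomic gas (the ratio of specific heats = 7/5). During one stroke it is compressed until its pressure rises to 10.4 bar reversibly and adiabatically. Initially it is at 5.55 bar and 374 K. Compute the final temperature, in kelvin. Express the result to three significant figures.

T₂ ≈ 448 K

Adiabatic: T₂/T₁ = (P₂/P₁)^((γ−1)/γ).
T₂ = 374 × (10.4/5.55)^(2/7) = 447.5 K.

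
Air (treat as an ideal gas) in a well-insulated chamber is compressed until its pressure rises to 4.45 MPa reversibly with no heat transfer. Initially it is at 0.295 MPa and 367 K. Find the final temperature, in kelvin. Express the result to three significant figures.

T₂ ≈ 797 K

Along an adiabat T P^((1−γ)/γ) is constant, so T₂ = T₁ (P₂/P₁)^((γ−1)/γ).
For a diatomic ideal gas γ = 7/5, so (γ−1)/γ = 2/7.
T₂ = 367 × (4.45/0.295)^(2/7) = 796.9 K.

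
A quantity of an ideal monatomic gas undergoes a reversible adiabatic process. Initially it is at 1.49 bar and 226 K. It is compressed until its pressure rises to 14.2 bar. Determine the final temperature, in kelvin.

Along an adiabat T P^((1−γ)/γ) is constant, so T₂ = T₁ (P₂/P₁)^((γ−1)/γ).
For a monatomic ideal gas γ = 5/3, so (γ−1)/γ = 2/5.
T₂ = 226 × (14.2/1.49)^(2/5) = 556.9 K.

T₂ ≈ 557 K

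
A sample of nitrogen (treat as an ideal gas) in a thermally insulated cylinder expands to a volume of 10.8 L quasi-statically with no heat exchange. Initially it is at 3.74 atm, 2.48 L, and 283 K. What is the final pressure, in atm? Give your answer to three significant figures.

P₂ ≈ 0.477 atm

Adiabatic: P₁V₁^γ = P₂V₂^γ ⇒ P₂ = P₁ (V₁/V₂)^γ.
γ = 7/5 for a diatomic ideal gas.
P₂ = 3.74 × (2.48/10.8)^(7/5) = 0.4768 atm.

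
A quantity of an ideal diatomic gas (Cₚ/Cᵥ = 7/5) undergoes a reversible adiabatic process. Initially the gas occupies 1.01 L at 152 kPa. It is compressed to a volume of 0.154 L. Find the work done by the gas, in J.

P₂ = P₁(V₁/V₂)^γ = 152×(1.01/0.154)^(7/5) = 2115 kPa.
For a reversible adiabat, W_by_gas = (P₁V₁ − P₂V₂)/(γ−1).
W_by = (152000×0.00101 − 2.115×10^6×0.000154) / (2/5) = -430.6 J.

W ≈ -431 J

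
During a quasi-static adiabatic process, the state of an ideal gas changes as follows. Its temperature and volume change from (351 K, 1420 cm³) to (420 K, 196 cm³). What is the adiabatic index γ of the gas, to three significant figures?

γ ≈ 1.09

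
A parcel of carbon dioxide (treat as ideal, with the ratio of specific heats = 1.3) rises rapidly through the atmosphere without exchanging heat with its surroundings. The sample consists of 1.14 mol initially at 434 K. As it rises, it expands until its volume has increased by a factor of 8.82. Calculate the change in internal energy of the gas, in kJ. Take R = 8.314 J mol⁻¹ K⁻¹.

ΔU ≈ -6.58 kJ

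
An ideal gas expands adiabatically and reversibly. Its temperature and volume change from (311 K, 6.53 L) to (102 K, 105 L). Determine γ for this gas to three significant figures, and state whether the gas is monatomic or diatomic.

TV^(γ−1) = const ⇒ γ − 1 = ln(T₂/T₁) / ln(V₁/V₂).
γ = 1 + ln(102/311) / ln(6.53/105) = 1.401.
γ ≈ 1.40 is close to 7/5, so the gas is diatomic.

γ ≈ 1.40; diatomic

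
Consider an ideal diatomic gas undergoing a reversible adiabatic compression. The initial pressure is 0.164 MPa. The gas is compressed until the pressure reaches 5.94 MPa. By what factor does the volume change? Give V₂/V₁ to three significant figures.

From PV^γ = const, V₂/V₁ = (P₁/P₂)^(1/γ).
For a diatomic ideal gas γ = 7/5.
V₂/V₁ = (0.164/5.94)^(5/7) = 0.077.

V₂/V₁ ≈ 0.0770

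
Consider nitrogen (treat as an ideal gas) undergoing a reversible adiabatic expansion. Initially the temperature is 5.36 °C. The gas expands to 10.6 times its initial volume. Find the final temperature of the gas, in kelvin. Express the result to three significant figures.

Adiabatic: T₁V₁^(γ−1) = T₂V₂^(γ−1) ⇒ T₂ = T₁ (V₁/V₂)^(γ−1).
For a diatomic ideal gas γ = 7/5, so γ−1 = 2/5.
T₁ = 5.36 °C = 278.5 K.
T₂ = 278.5 × (1/10.6)^(2/5) = 108.3 K.

T₂ ≈ 108 K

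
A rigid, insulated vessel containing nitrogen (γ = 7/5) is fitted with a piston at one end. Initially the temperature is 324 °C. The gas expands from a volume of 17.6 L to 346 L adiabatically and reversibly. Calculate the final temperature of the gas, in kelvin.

Adiabatic: T₁V₁^(γ−1) = T₂V₂^(γ−1) ⇒ T₂ = T₁ (V₁/V₂)^(γ−1).
T₁ = 324 °C = 597.1 K.
T₂ = 597.1 × (17.6/346)^(2/5) = 181.4 K.

T₂ ≈ 181 K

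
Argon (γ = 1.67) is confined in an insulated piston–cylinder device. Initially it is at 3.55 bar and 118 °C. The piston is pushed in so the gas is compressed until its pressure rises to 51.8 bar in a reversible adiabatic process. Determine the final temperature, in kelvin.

T₂ ≈ 1150 K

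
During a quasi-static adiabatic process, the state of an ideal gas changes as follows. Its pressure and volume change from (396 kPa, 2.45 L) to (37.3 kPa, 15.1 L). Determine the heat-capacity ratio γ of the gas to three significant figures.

PV^γ = const ⇒ γ = ln(P₂/P₁) / ln(V₁/V₂).
γ = ln(37.3/396) / ln(2.45/15.1) = 1.299.

γ ≈ 1.30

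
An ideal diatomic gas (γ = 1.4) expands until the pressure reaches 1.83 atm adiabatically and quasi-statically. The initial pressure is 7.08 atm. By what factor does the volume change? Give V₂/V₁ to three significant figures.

V₂/V₁ ≈ 2.63

From PV^γ = const, V₂/V₁ = (P₁/P₂)^(1/γ).
V₂/V₁ = (7.08/1.83)^(0.714) = 2.628.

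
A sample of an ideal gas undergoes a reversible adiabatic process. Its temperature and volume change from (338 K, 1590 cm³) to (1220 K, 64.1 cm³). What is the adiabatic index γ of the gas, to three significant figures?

γ ≈ 1.40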